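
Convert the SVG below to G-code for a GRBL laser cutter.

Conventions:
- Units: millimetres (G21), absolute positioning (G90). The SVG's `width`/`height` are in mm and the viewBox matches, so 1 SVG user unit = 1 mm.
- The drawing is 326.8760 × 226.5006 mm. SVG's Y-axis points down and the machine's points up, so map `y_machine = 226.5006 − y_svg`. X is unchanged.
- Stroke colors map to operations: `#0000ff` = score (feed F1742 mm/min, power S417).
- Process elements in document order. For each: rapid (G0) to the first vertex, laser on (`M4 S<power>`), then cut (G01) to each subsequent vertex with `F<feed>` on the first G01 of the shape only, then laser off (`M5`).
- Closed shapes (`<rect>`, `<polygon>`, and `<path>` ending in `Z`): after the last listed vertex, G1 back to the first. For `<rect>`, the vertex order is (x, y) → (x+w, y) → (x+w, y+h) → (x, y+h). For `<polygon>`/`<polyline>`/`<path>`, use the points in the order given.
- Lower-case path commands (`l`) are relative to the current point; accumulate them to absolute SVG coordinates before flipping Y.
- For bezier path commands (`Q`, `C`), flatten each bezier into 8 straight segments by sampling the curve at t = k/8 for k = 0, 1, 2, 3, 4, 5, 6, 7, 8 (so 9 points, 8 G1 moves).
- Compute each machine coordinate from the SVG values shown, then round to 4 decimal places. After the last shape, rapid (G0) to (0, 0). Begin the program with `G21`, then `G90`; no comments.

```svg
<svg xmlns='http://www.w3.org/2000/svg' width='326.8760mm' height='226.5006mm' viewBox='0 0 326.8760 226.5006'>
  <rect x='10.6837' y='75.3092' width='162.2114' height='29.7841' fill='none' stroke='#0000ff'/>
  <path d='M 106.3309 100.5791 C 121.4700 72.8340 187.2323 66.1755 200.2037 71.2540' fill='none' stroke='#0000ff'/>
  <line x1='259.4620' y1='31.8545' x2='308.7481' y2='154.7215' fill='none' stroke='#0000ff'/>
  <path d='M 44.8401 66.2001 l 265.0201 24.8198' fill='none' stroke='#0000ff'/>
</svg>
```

G21
G90
G0 X10.6837 Y151.1914
M4 S417
G01 X172.8951 Y151.1914 F1742
G01 X172.8951 Y121.4073
G01 X10.6837 Y121.4073
G01 X10.6837 Y151.1914
M5
G0 X106.3309 Y125.9215
M4 S417
G01 X114.1790 Y135.3557 F1742
G01 X125.5612 Y142.9227
G01 X139.2656 Y148.7319
G01 X154.0802 Y152.8929
G01 X168.7932 Y155.5153
G01 X182.1927 Y156.7087
G01 X193.0668 Y156.5826
G01 X200.2037 Y155.2466
M5
G0 X259.4620 Y194.6461
M4 S417
G01 X308.7481 Y71.7791 F1742
M5
G0 X44.8401 Y160.3005
M4 S417
G01 X309.8602 Y135.4807 F1742
M5
G0 X0.0000 Y0.0000

viewBox `0 0 326.8760 226.5006` with mm width/height → 1 unit = 1 mm. Flip: y_m = 226.5006 − y_svg.

**Shape 1** — `<rect>` rectangle, stroke `#0000ff` → score (S417, F1742). Machine vertices: (10.6837,151.1914) → (172.8951,151.1914) → (172.8951,121.4073) → (10.6837,121.4073) → (10.6837,151.1914). Closed: final G1 returns to the first vertex.

**Shape 2** — `<path>` cubic bezier, stroke `#0000ff` → score (S417, F1742). Control points (SVG): P0=(106.3309,100.5791), P1=(121.4700,72.8340), P2=(187.2323,66.1755), P3=(200.2037,71.2540); sampled at t=k/8. Machine vertices: (106.3309,125.9215) → (114.1790,135.3557) → (125.5612,142.9227) → (139.2656,148.7319) → (154.0802,152.8929) → (168.7932,155.5153) → (182.1927,156.7087) → (193.0668,156.5826) → (200.2037,155.2466). Open path.

**Shape 3** — `<line>` line segment, stroke `#0000ff` → score (S417, F1742). Machine vertices: (259.4620,194.6461) → (308.7481,71.7791). Open path.

**Shape 4** — `<path>` line segment, stroke `#0000ff` → score (S417, F1742). Machine vertices: (44.8401,160.3005) → (309.8602,135.4807). Open path.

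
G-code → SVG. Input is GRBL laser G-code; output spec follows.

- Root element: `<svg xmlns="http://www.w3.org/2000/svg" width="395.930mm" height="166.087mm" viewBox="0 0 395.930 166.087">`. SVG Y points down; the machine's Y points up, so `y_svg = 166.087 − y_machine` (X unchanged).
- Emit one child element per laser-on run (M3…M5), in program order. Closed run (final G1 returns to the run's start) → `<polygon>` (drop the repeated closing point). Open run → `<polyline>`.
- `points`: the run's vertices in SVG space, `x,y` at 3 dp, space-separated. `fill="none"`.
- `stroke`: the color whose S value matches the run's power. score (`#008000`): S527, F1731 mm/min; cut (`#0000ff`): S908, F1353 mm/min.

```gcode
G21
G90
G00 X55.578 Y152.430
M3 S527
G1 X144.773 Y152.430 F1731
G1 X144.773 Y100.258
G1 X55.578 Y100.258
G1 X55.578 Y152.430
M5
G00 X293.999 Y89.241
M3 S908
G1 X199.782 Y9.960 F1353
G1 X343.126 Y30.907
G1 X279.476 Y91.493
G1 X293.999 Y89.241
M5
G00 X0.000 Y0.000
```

<svg xmlns="http://www.w3.org/2000/svg" width="395.930mm" height="166.087mm" viewBox="0 0 395.930 166.087">
  <polygon points="55.578,13.657 144.773,13.657 144.773,65.829 55.578,65.829" fill="none" stroke="#008000"/>
  <polygon points="293.999,76.846 199.782,156.127 343.126,135.180 279.476,74.594" fill="none" stroke="#0000ff"/>
</svg>

Each laser-on run becomes one SVG element. Flip Y back into SVG space with y_svg = 166.087 − y_machine.

Run 1: S527 ⇒ score layer `#008000`. The run returns to its start, so emit a `<polygon>` with points (Y-flipped): 55.578,13.657 144.773,13.657 144.773,65.829 55.578,65.829.

Run 2: power S908 maps to stroke `#0000ff` (cut). The run returns to its start, so emit a `<polygon>` with points (Y-flipped): 293.999,76.846 199.782,156.127 343.126,135.180 279.476,74.594.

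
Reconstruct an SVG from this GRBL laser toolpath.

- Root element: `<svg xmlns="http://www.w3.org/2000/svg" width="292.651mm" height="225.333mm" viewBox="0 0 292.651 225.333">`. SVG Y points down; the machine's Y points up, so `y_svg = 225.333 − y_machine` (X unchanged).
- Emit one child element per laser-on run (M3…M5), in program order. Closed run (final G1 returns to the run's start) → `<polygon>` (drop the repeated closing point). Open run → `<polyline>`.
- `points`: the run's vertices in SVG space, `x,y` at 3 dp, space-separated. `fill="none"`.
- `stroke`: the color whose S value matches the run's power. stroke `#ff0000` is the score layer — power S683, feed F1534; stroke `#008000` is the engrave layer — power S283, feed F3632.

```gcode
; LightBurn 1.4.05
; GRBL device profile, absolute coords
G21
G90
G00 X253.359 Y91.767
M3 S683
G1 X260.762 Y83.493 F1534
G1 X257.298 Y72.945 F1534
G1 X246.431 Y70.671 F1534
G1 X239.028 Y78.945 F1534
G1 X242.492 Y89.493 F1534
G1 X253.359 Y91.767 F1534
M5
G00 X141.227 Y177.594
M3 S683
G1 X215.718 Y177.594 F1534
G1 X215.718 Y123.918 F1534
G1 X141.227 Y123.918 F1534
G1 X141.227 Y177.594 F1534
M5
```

<svg xmlns="http://www.w3.org/2000/svg" width="292.651mm" height="225.333mm" viewBox="0 0 292.651 225.333">
  <polygon points="253.359,133.566 260.762,141.840 257.298,152.388 246.431,154.662 239.028,146.388 242.492,135.840" fill="none" stroke="#ff0000"/>
  <polygon points="141.227,47.739 215.718,47.739 215.718,101.415 141.227,101.415" fill="none" stroke="#ff0000"/>
</svg>

Each laser-on run becomes one SVG element. Flip Y back into SVG space with y_svg = 225.333 − y_machine. Every run uses S683, so all elements get stroke `#ff0000` (score).

Run 1: The run returns to its start, so emit a `<polygon>` with points (Y-flipped): 253.359,133.566 260.762,141.840 257.298,152.388 246.431,154.662 239.028,146.388 242.492,135.840.

Run 2: The run returns to its start, so emit a `<polygon>` with points (Y-flipped): 141.227,47.739 215.718,47.739 215.718,101.415 141.227,101.415.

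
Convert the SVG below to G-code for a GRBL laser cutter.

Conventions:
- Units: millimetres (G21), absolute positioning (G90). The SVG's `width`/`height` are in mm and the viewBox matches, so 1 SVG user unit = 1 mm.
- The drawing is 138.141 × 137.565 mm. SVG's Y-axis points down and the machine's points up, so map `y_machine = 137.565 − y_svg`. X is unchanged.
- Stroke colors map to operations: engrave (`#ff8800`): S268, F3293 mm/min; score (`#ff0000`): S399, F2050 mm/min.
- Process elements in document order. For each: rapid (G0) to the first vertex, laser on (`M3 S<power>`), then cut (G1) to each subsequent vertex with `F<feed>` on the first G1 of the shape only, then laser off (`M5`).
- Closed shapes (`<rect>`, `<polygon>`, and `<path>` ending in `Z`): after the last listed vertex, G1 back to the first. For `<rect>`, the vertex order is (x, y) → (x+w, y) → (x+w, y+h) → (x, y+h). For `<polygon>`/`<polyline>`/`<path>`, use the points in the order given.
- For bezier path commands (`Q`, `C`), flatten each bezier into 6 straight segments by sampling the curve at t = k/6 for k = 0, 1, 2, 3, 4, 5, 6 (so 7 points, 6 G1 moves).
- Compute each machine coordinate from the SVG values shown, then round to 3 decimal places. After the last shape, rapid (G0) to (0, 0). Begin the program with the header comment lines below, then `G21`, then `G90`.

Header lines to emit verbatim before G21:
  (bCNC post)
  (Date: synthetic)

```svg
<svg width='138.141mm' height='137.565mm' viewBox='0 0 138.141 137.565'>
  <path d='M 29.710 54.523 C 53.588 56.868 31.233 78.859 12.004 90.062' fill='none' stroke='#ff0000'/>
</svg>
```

(bCNC post)
(Date: synthetic)
G21
G90
G0 X29.710 Y83.042
M3 S399
G1 X38.025 Y80.373 F2050
G1 X40.005 Y75.276
G1 X37.022 Y68.594
G1 X30.447 Y61.175
G1 X21.650 Y53.863
G1 X12.004 Y47.503
M5
G0 X0.000 Y0.000

Since the viewBox matches the mm dimensions, user units are millimetres directly. The only transform is the Y-flip y_m = 137.565 − y_svg.

Shape 1 is a cubic bezier drawn with `<path>`. Its stroke #ff0000 means score at S399, F2050. After flipping Y the toolpath is (29.710,83.042) → (38.025,80.373) → (40.005,75.276) → (37.022,68.594) → (30.447,61.175) → (21.650,53.863) → (12.004,47.503).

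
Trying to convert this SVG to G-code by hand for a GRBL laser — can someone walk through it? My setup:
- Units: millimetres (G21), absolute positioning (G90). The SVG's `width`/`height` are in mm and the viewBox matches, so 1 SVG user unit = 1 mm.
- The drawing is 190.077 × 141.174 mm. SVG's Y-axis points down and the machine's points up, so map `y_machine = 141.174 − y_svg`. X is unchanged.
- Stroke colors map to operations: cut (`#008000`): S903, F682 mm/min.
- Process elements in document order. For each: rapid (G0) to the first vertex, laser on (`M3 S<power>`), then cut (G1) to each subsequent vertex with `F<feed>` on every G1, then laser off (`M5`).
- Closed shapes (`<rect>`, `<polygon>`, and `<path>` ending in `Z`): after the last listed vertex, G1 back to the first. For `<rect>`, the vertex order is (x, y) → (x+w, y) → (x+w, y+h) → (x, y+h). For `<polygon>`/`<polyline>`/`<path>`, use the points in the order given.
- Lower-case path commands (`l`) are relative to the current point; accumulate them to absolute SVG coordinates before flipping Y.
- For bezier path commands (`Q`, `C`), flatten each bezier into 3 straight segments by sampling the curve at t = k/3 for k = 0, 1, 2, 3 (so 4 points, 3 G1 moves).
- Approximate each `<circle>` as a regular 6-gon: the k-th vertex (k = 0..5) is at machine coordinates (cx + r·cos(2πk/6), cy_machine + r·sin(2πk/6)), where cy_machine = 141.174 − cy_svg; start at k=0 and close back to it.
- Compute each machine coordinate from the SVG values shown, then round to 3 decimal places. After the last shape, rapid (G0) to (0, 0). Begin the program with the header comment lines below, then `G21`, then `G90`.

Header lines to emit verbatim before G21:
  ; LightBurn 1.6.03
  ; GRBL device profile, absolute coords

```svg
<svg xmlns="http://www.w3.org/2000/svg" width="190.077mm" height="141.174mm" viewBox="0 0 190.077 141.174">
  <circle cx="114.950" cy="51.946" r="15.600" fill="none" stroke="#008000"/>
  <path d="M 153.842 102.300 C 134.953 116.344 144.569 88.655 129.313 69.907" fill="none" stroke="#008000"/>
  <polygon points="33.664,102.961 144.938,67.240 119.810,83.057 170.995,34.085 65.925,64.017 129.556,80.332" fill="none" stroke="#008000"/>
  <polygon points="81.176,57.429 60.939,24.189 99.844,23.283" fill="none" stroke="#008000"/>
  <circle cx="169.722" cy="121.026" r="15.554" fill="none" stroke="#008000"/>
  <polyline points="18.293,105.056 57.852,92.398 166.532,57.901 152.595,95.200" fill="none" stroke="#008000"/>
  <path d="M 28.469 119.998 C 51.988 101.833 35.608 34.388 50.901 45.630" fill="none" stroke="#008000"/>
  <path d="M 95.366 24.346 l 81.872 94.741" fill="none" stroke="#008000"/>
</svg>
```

viewBox `0 0 190.077 141.174` with mm width/height → 1 unit = 1 mm. Flip: y_m = 141.174 − y_svg.

**Shape 1** — `<circle>` circle, stroke `#008000` → cut (S903, F682). Machine vertices: (130.550,89.228) → (122.750,102.738) → (107.150,102.738) → (99.350,89.228) → (107.150,75.718) → (122.750,75.718) → (130.550,89.228). Closed: final G1 returns to the first vertex.

**Shape 2** — `<path>` cubic bezier, stroke `#008000` → cut (S903, F682). Control points (SVG): P0=(153.842,102.300), P1=(134.953,116.344), P2=(144.569,88.655), P3=(129.313,69.907); sampled at t=k/3. Machine vertices: (153.842,38.874) → (142.478,36.864) → (138.255,51.415) → (129.313,71.267). Open path.

**Shape 3** — `<polygon>` closed polygon, stroke `#008000` → cut (S903, F682). Machine vertices: (33.664,38.213) → (144.938,73.934) → (119.810,58.117) → (170.995,107.089) → (65.925,77.157) → (129.556,60.842) → (33.664,38.213). Closed: final G1 returns to the first vertex.

**Shape 4** — `<polygon>` regular polygon, stroke `#008000` → cut (S903, F682). Machine vertices: (81.176,83.745) → (60.939,116.985) → (99.844,117.891) → (81.176,83.745). Closed: final G1 returns to the first vertex.

**Shape 5** — `<circle>` circle, stroke `#008000` → cut (S903, F682). Machine vertices: (185.276,20.148) → (177.499,33.618) → (161.945,33.618) → (154.168,20.148) → (161.945,6.678) → (177.499,6.678) → (185.276,20.148). Closed: final G1 returns to the first vertex.

**Shape 6** — `<polyline>` open polyline, stroke `#008000` → cut (S903, F682). Machine vertices: (18.293,36.118) → (57.852,48.776) → (166.532,83.273) → (152.595,45.974). Open path.

**Shape 7** — `<path>` cubic bezier, stroke `#008000` → cut (S903, F682). Control points (SVG): P0=(28.469,119.998), P1=(51.988,101.833), P2=(35.608,34.388), P3=(50.901,45.630); sampled at t=k/3. Machine vertices: (28.469,21.176) → (41.339,51.028) → (43.515,85.297) → (50.901,95.544). Open path.

**Shape 8** — `<path>` line segment, stroke `#008000` → cut (S903, F682). Machine vertices: (95.366,116.828) → (177.238,22.087). Open path.

; LightBurn 1.6.03
; GRBL device profile, absolute coords
G21
G90
G0 X130.550 Y89.228
M3 S903
G1 X122.750 Y102.738 F682
G1 X107.150 Y102.738 F682
G1 X99.350 Y89.228 F682
G1 X107.150 Y75.718 F682
G1 X122.750 Y75.718 F682
G1 X130.550 Y89.228 F682
M5
G0 X153.842 Y38.874
M3 S903
G1 X142.478 Y36.864 F682
G1 X138.255 Y51.415 F682
G1 X129.313 Y71.267 F682
M5
G0 X33.664 Y38.213
M3 S903
G1 X144.938 Y73.934 F682
G1 X119.810 Y58.117 F682
G1 X170.995 Y107.089 F682
G1 X65.925 Y77.157 F682
G1 X129.556 Y60.842 F682
G1 X33.664 Y38.213 F682
M5
G0 X81.176 Y83.745
M3 S903
G1 X60.939 Y116.985 F682
G1 X99.844 Y117.891 F682
G1 X81.176 Y83.745 F682
M5
G0 X185.276 Y20.148
M3 S903
G1 X177.499 Y33.618 F682
G1 X161.945 Y33.618 F682
G1 X154.168 Y20.148 F682
G1 X161.945 Y6.678 F682
G1 X177.499 Y6.678 F682
G1 X185.276 Y20.148 F682
M5
G0 X18.293 Y36.118
M3 S903
G1 X57.852 Y48.776 F682
G1 X166.532 Y83.273 F682
G1 X152.595 Y45.974 F682
M5
G0 X28.469 Y21.176
M3 S903
G1 X41.339 Y51.028 F682
G1 X43.515 Y85.297 F682
G1 X50.901 Y95.544 F682
M5
G0 X95.366 Y116.828
M3 S903
G1 X177.238 Y22.087 F682
M5
G0 X0.000 Y0.000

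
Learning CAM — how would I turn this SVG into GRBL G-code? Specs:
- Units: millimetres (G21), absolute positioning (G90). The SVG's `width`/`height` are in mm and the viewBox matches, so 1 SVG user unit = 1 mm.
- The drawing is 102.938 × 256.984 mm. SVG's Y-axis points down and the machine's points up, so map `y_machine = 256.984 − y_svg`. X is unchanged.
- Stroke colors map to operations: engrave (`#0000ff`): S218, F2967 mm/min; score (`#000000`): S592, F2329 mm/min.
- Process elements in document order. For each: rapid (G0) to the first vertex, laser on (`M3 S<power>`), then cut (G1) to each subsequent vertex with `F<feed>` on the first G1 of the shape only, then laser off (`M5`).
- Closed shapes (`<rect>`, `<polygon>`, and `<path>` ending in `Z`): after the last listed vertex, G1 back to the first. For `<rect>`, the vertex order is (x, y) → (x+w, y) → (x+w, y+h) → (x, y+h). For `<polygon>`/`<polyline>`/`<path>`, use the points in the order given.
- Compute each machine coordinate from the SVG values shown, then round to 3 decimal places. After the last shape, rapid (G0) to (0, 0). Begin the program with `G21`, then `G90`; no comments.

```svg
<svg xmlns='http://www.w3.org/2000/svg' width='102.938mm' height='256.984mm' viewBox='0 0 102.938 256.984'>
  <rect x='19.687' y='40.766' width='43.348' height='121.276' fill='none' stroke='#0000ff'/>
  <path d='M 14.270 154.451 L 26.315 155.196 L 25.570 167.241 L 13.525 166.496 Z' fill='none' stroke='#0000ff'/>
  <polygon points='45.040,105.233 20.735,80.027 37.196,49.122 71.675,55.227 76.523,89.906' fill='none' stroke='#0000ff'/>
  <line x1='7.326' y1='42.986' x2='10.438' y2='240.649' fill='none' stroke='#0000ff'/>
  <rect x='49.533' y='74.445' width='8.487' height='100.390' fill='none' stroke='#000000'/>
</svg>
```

viewBox `0 0 102.938 256.984` with mm width/height → 1 unit = 1 mm. Flip: y_m = 256.984 − y_svg.

**Shape 1** — `<rect>` rectangle, stroke `#0000ff` → engrave (S218, F2967). Machine vertices: (19.687,216.218) → (63.035,216.218) → (63.035,94.942) → (19.687,94.942) → (19.687,216.218). Closed: final G1 returns to the first vertex.

**Shape 2** — `<path>` regular polygon, stroke `#0000ff` → engrave (S218, F2967). Machine vertices: (14.270,102.533) → (26.315,101.788) → (25.570,89.743) → (13.525,90.488) → (14.270,102.533). Closed: final G1 returns to the first vertex.

**Shape 3** — `<polygon>` regular polygon, stroke `#0000ff` → engrave (S218, F2967). Machine vertices: (45.040,151.751) → (20.735,176.957) → (37.196,207.862) → (71.675,201.757) → (76.523,167.078) → (45.040,151.751). Closed: final G1 returns to the first vertex.

**Shape 4** — `<line>` line segment, stroke `#0000ff` → engrave (S218, F2967). Machine vertices: (7.326,213.998) → (10.438,16.335). Open path.

**Shape 5** — `<rect>` rectangle, stroke `#000000` → score (S592, F2329). Machine vertices: (49.533,182.539) → (58.020,182.539) → (58.020,82.149) → (49.533,82.149) → (49.533,182.539). Closed: final G1 returns to the first vertex.

G21
G90
G0 X19.687 Y216.218
M3 S218
G1 X63.035 Y216.218 F2967
G1 X63.035 Y94.942
G1 X19.687 Y94.942
G1 X19.687 Y216.218
M5
G0 X14.270 Y102.533
M3 S218
G1 X26.315 Y101.788 F2967
G1 X25.570 Y89.743
G1 X13.525 Y90.488
G1 X14.270 Y102.533
M5
G0 X45.040 Y151.751
M3 S218
G1 X20.735 Y176.957 F2967
G1 X37.196 Y207.862
G1 X71.675 Y201.757
G1 X76.523 Y167.078
G1 X45.040 Y151.751
M5
G0 X7.326 Y213.998
M3 S218
G1 X10.438 Y16.335 F2967
M5
G0 X49.533 Y182.539
M3 S592
G1 X58.020 Y182.539 F2329
G1 X58.020 Y82.149
G1 X49.533 Y82.149
G1 X49.533 Y182.539
M5
G0 X0.000 Y0.000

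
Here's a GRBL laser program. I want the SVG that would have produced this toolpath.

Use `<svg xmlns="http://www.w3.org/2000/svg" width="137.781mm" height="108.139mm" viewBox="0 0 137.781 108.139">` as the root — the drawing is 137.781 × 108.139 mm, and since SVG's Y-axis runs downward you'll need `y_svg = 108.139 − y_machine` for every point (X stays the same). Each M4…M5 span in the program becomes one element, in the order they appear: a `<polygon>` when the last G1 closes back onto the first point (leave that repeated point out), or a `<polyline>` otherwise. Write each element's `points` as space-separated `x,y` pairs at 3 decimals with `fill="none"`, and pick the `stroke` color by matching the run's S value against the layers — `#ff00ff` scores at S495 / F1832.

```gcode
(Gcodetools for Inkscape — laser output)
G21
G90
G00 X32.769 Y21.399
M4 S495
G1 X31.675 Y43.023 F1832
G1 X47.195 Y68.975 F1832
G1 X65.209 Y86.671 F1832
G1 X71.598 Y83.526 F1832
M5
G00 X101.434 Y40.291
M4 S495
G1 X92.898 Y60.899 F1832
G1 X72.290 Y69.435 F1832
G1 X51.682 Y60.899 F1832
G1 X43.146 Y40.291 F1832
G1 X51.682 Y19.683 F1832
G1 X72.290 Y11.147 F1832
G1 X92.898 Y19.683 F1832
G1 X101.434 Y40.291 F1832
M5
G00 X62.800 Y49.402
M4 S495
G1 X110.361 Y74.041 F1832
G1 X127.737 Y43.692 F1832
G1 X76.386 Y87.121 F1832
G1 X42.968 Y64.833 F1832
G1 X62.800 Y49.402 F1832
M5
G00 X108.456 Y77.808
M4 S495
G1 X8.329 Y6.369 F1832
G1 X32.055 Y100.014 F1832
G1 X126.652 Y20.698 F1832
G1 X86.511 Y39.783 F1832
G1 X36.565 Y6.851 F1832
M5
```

<svg xmlns="http://www.w3.org/2000/svg" width="137.781mm" height="108.139mm" viewBox="0 0 137.781 108.139">
  <polyline points="32.769,86.740 31.675,65.116 47.195,39.164 65.209,21.468 71.598,24.613" fill="none" stroke="#ff00ff"/>
  <polygon points="101.434,67.848 92.898,47.240 72.290,38.704 51.682,47.240 43.146,67.848 51.682,88.456 72.290,96.992 92.898,88.456" fill="none" stroke="#ff00ff"/>
  <polygon points="62.800,58.737 110.361,34.098 127.737,64.447 76.386,21.018 42.968,43.306" fill="none" stroke="#ff00ff"/>
  <polyline points="108.456,30.331 8.329,101.770 32.055,8.125 126.652,87.441 86.511,68.356 36.565,101.288" fill="none" stroke="#ff00ff"/>
</svg>

y_svg = 108.139 − y_m. Every run uses S495, so all elements get stroke `#ff00ff` (score).

[1] open run; points: 32.769,86.740 31.675,65.116 47.195,39.164 65.209,21.468 71.598,24.613

[2] closed run; points: 101.434,67.848 92.898,47.240 72.290,38.704 51.682,47.240 43.146,67.848 51.682,88.456 72.290,96.992 92.898,88.456

[3] closed run; points: 62.800,58.737 110.361,34.098 127.737,64.447 76.386,21.018 42.968,43.306

[4] open run; points: 108.456,30.331 8.329,101.770 32.055,8.125 126.652,87.441 86.511,68.356 36.565,101.288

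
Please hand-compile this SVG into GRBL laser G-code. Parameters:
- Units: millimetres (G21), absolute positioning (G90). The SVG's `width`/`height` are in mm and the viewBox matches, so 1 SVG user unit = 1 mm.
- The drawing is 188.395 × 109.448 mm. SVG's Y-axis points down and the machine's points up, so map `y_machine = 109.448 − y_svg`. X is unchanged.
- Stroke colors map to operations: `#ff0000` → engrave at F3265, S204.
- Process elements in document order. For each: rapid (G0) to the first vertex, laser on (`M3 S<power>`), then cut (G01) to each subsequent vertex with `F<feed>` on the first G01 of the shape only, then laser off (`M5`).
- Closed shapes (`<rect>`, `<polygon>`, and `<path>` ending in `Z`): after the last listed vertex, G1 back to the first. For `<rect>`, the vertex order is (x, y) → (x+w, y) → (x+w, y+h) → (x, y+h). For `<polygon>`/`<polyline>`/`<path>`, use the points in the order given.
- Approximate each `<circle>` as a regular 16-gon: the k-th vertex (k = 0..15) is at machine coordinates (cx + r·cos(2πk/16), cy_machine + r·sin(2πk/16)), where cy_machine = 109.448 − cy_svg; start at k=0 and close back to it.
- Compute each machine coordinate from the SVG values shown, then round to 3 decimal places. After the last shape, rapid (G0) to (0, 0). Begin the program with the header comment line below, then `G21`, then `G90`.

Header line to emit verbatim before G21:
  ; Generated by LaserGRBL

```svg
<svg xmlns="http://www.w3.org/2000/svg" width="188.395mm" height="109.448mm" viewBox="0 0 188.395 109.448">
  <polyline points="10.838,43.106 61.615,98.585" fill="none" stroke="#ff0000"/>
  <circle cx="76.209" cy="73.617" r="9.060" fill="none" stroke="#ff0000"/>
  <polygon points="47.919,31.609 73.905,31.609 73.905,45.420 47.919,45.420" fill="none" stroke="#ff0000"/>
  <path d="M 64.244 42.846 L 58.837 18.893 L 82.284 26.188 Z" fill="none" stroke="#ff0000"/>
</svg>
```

Since the viewBox matches the mm dimensions, user units are millimetres directly. The only transform is the Y-flip y_m = 109.448 − y_svg.

Shape 1 is a line segment drawn with `<polyline>`. Its stroke #ff0000 means engrave at S204, F3265. After flipping Y the toolpath is (10.838,66.342) → (61.615,10.863).

Shape 2 is a circle drawn with `<circle>`. Its stroke #ff0000 means engrave at S204, F3265. After flipping Y the toolpath is (85.269,35.831) → (84.579,39.298) → (82.615,42.237) → (79.676,44.201) → (76.209,44.891) → (72.742,44.201) → (69.803,42.237) → (67.839,39.298) → (67.149,35.831) → (67.839,32.364) → (69.803,29.425) → (72.742,27.461) → (76.209,26.771) → (79.676,27.461) → (82.615,29.425) → (84.579,32.364) → (85.269,35.831), returning to the start.

Shape 3 is a rectangle drawn with `<polygon>`. Its stroke #ff0000 means engrave at S204, F3265. After flipping Y the toolpath is (47.919,77.839) → (73.905,77.839) → (73.905,64.028) → (47.919,64.028) → (47.919,77.839), returning to the start.

Shape 4 is a regular polygon drawn with `<path>`. Its stroke #ff0000 means engrave at S204, F3265. After flipping Y the toolpath is (64.244,66.602) → (58.837,90.555) → (82.284,83.260) → (64.244,66.602), returning to the start.

; Generated by LaserGRBL
G21
G90
G0 X10.838 Y66.342
M3 S204
G01 X61.615 Y10.863 F3265
M5
G0 X85.269 Y35.831
M3 S204
G01 X84.579 Y39.298 F3265
G01 X82.615 Y42.237
G01 X79.676 Y44.201
G01 X76.209 Y44.891
G01 X72.742 Y44.201
G01 X69.803 Y42.237
G01 X67.839 Y39.298
G01 X67.149 Y35.831
G01 X67.839 Y32.364
G01 X69.803 Y29.425
G01 X72.742 Y27.461
G01 X76.209 Y26.771
G01 X79.676 Y27.461
G01 X82.615 Y29.425
G01 X84.579 Y32.364
G01 X85.269 Y35.831
M5
G0 X47.919 Y77.839
M3 S204
G01 X73.905 Y77.839 F3265
G01 X73.905 Y64.028
G01 X47.919 Y64.028
G01 X47.919 Y77.839
M5
G0 X64.244 Y66.602
M3 S204
G01 X58.837 Y90.555 F3265
G01 X82.284 Y83.260
G01 X64.244 Y66.602
M5
G0 X0.000 Y0.000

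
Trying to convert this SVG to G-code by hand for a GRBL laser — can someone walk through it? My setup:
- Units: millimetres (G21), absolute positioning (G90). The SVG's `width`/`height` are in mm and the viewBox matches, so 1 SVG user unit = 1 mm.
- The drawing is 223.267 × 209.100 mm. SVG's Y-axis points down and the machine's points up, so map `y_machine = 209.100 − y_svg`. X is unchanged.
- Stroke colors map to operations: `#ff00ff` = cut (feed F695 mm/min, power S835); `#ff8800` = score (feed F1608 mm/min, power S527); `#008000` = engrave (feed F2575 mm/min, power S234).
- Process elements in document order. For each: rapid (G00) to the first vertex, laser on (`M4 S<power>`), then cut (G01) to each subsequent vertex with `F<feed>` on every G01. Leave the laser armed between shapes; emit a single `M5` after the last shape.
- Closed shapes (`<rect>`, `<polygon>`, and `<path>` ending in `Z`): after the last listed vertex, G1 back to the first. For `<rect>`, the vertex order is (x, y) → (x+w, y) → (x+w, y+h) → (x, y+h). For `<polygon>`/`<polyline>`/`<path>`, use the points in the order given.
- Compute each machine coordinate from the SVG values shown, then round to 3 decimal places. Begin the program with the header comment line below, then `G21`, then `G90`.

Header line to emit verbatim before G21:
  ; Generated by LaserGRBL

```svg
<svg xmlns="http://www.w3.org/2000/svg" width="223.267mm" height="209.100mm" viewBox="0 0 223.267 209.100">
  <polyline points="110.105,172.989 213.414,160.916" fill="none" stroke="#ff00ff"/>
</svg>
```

; Generated by LaserGRBL
G21
G90
G00 X110.105 Y36.111
M4 S835
G01 X213.414 Y48.184 F695
M5

viewBox `0 0 223.267 209.100` with mm width/height → 1 unit = 1 mm. Flip: y_m = 209.100 − y_svg.

**Shape 1** — `<polyline>` line segment, stroke `#ff00ff` → cut (S835, F695). Machine vertices: (110.105,36.111) → (213.414,48.184). Open path.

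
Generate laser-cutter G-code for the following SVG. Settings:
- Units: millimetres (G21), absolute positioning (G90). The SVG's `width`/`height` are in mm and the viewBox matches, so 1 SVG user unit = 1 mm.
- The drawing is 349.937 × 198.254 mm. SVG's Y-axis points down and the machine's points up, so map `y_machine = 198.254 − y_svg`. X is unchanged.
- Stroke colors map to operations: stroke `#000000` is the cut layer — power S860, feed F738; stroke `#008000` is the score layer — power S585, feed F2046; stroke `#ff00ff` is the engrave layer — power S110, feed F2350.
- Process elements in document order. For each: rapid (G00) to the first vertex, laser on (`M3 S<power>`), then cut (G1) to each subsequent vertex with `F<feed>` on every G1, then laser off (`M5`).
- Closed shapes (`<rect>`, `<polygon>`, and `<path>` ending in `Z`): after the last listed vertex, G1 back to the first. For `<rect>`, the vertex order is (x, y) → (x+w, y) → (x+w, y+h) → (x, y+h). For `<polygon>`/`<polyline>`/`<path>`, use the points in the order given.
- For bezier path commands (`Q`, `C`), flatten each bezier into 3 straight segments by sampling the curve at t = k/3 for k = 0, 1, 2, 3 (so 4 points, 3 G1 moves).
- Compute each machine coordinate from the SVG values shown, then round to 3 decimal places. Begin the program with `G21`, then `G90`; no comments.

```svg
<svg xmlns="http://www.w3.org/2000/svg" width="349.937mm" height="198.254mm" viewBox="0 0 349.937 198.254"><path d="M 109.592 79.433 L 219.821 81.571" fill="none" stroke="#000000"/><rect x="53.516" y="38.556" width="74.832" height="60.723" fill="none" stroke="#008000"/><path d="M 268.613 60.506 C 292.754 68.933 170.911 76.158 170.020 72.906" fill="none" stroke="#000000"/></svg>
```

viewBox `0 0 349.937 198.254` with mm width/height → 1 unit = 1 mm. Flip: y_m = 198.254 − y_svg.

**Shape 1** — `<path>` line segment, stroke `#000000` → cut (S860, F738). Machine vertices: (109.592,118.821) → (219.821,116.683). Open path.

**Shape 2** — `<rect>` rectangle, stroke `#008000` → score (S585, F2046). Machine vertices: (53.516,159.698) → (128.348,159.698) → (128.348,98.975) → (53.516,98.975) → (53.516,159.698). Closed: final G1 returns to the first vertex.

**Shape 3** — `<path>` cubic bezier, stroke `#000000` → cut (S860, F738). Control points (SVG): P0=(268.613,60.506), P1=(292.754,68.933), P2=(170.911,76.158), P3=(170.020,72.906); sampled at t=k/3. Machine vertices: (268.613,137.748) → (253.979,130.065) → (201.342,125.245) → (170.020,125.348). Open path.

G21
G90
G00 X109.592 Y118.821
M3 S860
G1 X219.821 Y116.683 F738
M5
G00 X53.516 Y159.698
M3 S585
G1 X128.348 Y159.698 F2046
G1 X128.348 Y98.975 F2046
G1 X53.516 Y98.975 F2046
G1 X53.516 Y159.698 F2046
M5
G00 X268.613 Y137.748
M3 S860
G1 X253.979 Y130.065 F738
G1 X201.342 Y125.245 F738
G1 X170.020 Y125.348 F738
M5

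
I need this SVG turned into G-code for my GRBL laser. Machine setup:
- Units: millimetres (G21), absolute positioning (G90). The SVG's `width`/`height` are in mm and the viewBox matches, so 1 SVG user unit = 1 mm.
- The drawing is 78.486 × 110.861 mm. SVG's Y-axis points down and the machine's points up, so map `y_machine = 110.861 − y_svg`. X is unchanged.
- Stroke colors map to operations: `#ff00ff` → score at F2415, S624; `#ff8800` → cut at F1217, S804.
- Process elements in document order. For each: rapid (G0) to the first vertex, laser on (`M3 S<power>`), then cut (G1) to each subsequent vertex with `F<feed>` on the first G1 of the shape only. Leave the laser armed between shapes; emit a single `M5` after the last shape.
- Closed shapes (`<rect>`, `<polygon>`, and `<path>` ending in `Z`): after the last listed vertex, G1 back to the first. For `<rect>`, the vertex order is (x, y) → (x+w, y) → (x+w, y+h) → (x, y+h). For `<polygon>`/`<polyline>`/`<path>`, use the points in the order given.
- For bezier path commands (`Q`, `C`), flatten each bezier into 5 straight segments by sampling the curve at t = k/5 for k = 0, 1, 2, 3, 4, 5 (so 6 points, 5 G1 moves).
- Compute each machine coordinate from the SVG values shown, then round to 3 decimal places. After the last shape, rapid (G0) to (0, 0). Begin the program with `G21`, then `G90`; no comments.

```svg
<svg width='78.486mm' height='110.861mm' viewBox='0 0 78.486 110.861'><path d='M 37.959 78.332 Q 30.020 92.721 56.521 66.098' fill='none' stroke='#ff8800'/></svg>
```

G21
G90
G0 X37.959 Y32.529
M3 S804
G1 X36.161 Y28.414 F1217
G1 X37.118 Y27.580
G1 X40.831 Y30.027
G1 X47.298 Y35.754
G1 X56.521 Y44.763
M5
G0 X0.000 Y0.000

Since the viewBox matches the mm dimensions, user units are millimetres directly. The only transform is the Y-flip y_m = 110.861 − y_svg.

Shape 1 is a quadratic bezier drawn with `<path>`. Its stroke #ff8800 means cut at S804, F1217. After flipping Y the toolpath is (37.959,32.529) → (36.161,28.414) → (37.118,27.580) → (40.831,30.027) → (47.298,35.754) → (56.521,44.763).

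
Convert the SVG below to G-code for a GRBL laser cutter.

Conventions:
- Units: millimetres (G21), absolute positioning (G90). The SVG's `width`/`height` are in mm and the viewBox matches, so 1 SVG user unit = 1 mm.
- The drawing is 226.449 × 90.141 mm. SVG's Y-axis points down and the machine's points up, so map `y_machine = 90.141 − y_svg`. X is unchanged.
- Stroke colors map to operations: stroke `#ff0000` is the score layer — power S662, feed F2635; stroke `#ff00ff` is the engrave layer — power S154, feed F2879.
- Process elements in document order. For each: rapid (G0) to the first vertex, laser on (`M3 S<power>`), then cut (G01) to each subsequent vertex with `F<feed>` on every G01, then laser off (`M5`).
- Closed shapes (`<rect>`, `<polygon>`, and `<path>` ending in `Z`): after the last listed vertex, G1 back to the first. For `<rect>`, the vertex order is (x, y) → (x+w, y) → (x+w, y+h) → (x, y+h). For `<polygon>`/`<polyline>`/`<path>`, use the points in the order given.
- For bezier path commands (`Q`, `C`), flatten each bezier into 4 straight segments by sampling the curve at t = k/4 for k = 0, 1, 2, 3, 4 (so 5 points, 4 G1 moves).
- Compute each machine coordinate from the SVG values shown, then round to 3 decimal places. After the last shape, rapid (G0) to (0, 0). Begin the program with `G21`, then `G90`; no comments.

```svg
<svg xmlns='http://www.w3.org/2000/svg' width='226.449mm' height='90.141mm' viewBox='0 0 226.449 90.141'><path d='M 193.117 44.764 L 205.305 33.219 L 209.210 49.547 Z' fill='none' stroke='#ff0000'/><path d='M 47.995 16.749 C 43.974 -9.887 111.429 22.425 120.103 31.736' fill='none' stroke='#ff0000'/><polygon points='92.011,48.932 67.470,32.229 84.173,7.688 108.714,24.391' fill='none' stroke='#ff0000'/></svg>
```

G21
G90
G0 X193.117 Y45.377
M3 S662
G01 X205.305 Y56.922 F2635
G01 X209.210 Y40.594 F2635
G01 X193.117 Y45.377 F2635
M5
G0 X47.995 Y73.392
M3 S662
G01 X56.346 Y83.597 F2635
G01 X79.288 Y79.379 F2635
G01 X104.611 Y68.420 F2635
G01 X120.103 Y58.405 F2635
M5
G0 X92.011 Y41.209
M3 S662
G01 X67.470 Y57.912 F2635
G01 X84.173 Y82.453 F2635
G01 X108.714 Y65.750 F2635
G01 X92.011 Y41.209 F2635
M5
G0 X0.000 Y0.000

Since the viewBox matches the mm dimensions, user units are millimetres directly. The only transform is the Y-flip y_m = 90.141 − y_svg.

Shape 1 is a regular polygon drawn with `<path>`. Its stroke #ff0000 means score at S662, F2635. After flipping Y the toolpath is (193.117,45.377) → (205.305,56.922) → (209.210,40.594) → (193.117,45.377), returning to the start.

Shape 2 is a cubic bezier drawn with `<path>`. Its stroke #ff0000 means score at S662, F2635. After flipping Y the toolpath is (47.995,73.392) → (56.346,83.597) → (79.288,79.379) → (104.611,68.420) → (120.103,58.405).

Shape 3 is a regular polygon drawn with `<polygon>`. Its stroke #ff0000 means score at S662, F2635. After flipping Y the toolpath is (92.011,41.209) → (67.470,57.912) → (84.173,82.453) → (108.714,65.750) → (92.011,41.209), returning to the start.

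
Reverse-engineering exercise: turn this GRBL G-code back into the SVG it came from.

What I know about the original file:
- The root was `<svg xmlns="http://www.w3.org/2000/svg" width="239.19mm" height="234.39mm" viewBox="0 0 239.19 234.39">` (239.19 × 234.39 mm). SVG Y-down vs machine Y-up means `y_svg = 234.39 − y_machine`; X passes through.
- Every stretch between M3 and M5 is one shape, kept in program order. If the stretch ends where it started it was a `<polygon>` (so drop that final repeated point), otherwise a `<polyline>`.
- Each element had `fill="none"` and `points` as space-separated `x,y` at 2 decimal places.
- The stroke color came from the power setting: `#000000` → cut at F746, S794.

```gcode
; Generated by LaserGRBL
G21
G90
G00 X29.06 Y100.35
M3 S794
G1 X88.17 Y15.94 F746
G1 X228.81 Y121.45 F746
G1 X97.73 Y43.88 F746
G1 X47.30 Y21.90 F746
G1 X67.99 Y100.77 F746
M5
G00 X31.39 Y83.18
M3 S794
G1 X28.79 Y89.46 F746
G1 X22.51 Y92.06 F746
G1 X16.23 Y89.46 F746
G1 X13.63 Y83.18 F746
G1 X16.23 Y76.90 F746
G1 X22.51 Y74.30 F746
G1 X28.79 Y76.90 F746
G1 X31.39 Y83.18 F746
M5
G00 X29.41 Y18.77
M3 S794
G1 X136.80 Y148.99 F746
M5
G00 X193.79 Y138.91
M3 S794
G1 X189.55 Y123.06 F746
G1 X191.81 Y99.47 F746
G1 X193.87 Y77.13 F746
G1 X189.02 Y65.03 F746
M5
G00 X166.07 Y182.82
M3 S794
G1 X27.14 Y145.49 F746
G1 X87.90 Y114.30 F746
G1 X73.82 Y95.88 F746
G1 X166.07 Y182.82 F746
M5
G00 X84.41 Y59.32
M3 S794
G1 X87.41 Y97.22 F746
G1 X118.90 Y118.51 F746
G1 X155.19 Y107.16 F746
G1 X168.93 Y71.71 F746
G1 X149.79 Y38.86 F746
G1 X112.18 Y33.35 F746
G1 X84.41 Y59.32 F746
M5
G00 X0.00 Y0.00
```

<svg xmlns="http://www.w3.org/2000/svg" width="239.19mm" height="234.39mm" viewBox="0 0 239.19 234.39">
  <polyline points="29.06,134.04 88.17,218.45 228.81,112.94 97.73,190.51 47.30,212.49 67.99,133.62" fill="none" stroke="#000000"/>
  <polygon points="31.39,151.21 28.79,144.93 22.51,142.33 16.23,144.93 13.63,151.21 16.23,157.49 22.51,160.09 28.79,157.49" fill="none" stroke="#000000"/>
  <polyline points="29.41,215.62 136.80,85.40" fill="none" stroke="#000000"/>
  <polyline points="193.79,95.48 189.55,111.33 191.81,134.92 193.87,157.26 189.02,169.36" fill="none" stroke="#000000"/>
  <polygon points="166.07,51.57 27.14,88.90 87.90,120.09 73.82,138.51" fill="none" stroke="#000000"/>
  <polygon points="84.41,175.07 87.41,137.17 118.90,115.88 155.19,127.23 168.93,162.68 149.79,195.53 112.18,201.04" fill="none" stroke="#000000"/>
</svg>

Each laser-on run becomes one SVG element. Flip Y back into SVG space with y_svg = 234.39 − y_machine. Every run uses S794, so all elements get stroke `#000000` (cut).

Run 1: The run is open, so emit a `<polyline>` with points (Y-flipped): 29.06,134.04 88.17,218.45 228.81,112.94 97.73,190.51 47.30,212.49 67.99,133.62.

Run 2: The run returns to its start, so emit a `<polygon>` with points (Y-flipped): 31.39,151.21 28.79,144.93 22.51,142.33 16.23,144.93 13.63,151.21 16.23,157.49 22.51,160.09 28.79,157.49.

Run 3: The run is open, so emit a `<polyline>` with points (Y-flipped): 29.41,215.62 136.80,85.40.

Run 4: The run is open, so emit a `<polyline>` with points (Y-flipped): 193.79,95.48 189.55,111.33 191.81,134.92 193.87,157.26 189.02,169.36.

Run 5: The run returns to its start, so emit a `<polygon>` with points (Y-flipped): 166.07,51.57 27.14,88.90 87.90,120.09 73.82,138.51.

Run 6: The run returns to its start, so emit a `<polygon>` with points (Y-flipped): 84.41,175.07 87.41,137.17 118.90,115.88 155.19,127.23 168.93,162.68 149.79,195.53 112.18,201.04.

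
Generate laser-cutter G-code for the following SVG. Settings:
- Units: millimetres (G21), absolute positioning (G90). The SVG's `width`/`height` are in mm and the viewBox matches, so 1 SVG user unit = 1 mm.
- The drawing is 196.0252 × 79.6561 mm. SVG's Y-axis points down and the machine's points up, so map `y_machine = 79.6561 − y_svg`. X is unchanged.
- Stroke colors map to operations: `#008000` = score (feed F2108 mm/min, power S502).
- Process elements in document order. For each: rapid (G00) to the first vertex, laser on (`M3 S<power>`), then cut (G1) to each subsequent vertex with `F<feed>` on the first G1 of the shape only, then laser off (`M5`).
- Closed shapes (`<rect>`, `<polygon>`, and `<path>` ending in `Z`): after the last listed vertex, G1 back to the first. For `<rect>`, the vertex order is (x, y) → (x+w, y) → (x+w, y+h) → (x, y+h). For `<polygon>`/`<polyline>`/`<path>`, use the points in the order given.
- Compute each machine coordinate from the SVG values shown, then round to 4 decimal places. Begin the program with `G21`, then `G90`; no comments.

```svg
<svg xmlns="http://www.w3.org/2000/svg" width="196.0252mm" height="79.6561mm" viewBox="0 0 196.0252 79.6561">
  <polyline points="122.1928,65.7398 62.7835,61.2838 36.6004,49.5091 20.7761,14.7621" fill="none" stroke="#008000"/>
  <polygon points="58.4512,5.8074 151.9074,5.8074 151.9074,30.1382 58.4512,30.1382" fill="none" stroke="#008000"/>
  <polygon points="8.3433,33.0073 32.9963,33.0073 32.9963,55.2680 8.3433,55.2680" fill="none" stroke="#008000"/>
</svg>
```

Since the viewBox matches the mm dimensions, user units are millimetres directly. The only transform is the Y-flip y_m = 79.6561 − y_svg.

Shape 1 is a open polyline drawn with `<polyline>`. Its stroke #008000 means score at S502, F2108. After flipping Y the toolpath is (122.1928,13.9163) → (62.7835,18.3723) → (36.6004,30.1470) → (20.7761,64.8940).

Shape 2 is a rectangle drawn with `<polygon>`. Its stroke #008000 means score at S502, F2108. After flipping Y the toolpath is (58.4512,73.8487) → (151.9074,73.8487) → (151.9074,49.5179) → (58.4512,49.5179) → (58.4512,73.8487), returning to the start.

Shape 3 is a rectangle drawn with `<polygon>`. Its stroke #008000 means score at S502, F2108. After flipping Y the toolpath is (8.3433,46.6488) → (32.9963,46.6488) → (32.9963,24.3881) → (8.3433,24.3881) → (8.3433,46.6488), returning to the start.

G21
G90
G00 X122.1928 Y13.9163
M3 S502
G1 X62.7835 Y18.3723 F2108
G1 X36.6004 Y30.1470
G1 X20.7761 Y64.8940
M5
G00 X58.4512 Y73.8487
M3 S502
G1 X151.9074 Y73.8487 F2108
G1 X151.9074 Y49.5179
G1 X58.4512 Y49.5179
G1 X58.4512 Y73.8487
M5
G00 X8.3433 Y46.6488
M3 S502
G1 X32.9963 Y46.6488 F2108
G1 X32.9963 Y24.3881
G1 X8.3433 Y24.3881
G1 X8.3433 Y46.6488
M5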